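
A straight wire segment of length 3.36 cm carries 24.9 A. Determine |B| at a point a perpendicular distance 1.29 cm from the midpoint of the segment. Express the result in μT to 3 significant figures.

For a finite straight segment, B = (μ₀I/4πd)(sinθ₁ + sinθ₂), where θ₁, θ₂ are the angles from the perpendicular to each end.
The perpendicular from the point meets the wire at its midpoint, so each end is L/2 = 0.0168 m away along the wire.
sinθ₁ = 0.0168/√(0.0168²+0.0129²) = 0.7932; sinθ₂ = 0.0168/√(0.0168²+0.0129²) = 0.7932.
B = (4π×10⁻⁷ × 24.9) / (4π × 0.0129) × (0.7932 + 0.7932) = 3.06×10⁻⁴ T.

B ≈ 306 μT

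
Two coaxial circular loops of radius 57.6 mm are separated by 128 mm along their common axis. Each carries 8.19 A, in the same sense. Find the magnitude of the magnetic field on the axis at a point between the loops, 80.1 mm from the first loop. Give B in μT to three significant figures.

Each loop contributes B = μ₀IR²/[2(R²+z²)^(3/2)] on the axis, with z measured from that loop.
Loop 1 (z = 0.0801 m): B₁ = 1.78×10⁻⁵ T. Loop 2 (z = 0.0479 m): B₂ = 4.06×10⁻⁵ T.
The fields add: B = B₁ + B₂ = 5.84×10⁻⁵ T.

B ≈ 58.4 μT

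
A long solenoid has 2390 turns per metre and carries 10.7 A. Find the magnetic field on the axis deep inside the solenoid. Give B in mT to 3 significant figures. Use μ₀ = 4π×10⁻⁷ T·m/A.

Inside a long solenoid, B = μ₀nI with n = 2390 turns/m.
B = 4π×10⁻⁷ × 2390 × 10.7 = 3.21×10⁻² T.

B ≈ 32.1 mT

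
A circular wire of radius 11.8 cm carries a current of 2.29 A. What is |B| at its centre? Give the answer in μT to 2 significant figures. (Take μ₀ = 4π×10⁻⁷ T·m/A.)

At the centre of a circular loop the Biot–Savart law gives B = μ₀I/(2R).
B = (4π×10⁻⁷ × 2.29) / (2 × 0.118) = 1.22×10⁻⁵ T.

B ≈ 12 μT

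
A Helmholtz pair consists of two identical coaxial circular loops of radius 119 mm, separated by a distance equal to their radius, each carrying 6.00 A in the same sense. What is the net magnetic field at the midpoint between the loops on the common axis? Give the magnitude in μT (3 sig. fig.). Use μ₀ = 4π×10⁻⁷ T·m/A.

B ≈ 45.3 μT

Each loop contributes B = μ₀IR²/[2(R²+z²)^(3/2)] on the axis, with z measured from that loop.
Loop 1 (z = 0.0595 m): B₁ = 2.27×10⁻⁵ T. Loop 2 (z = 0.0595 m): B₂ = 2.27×10⁻⁵ T.
The fields add: B = B₁ + B₂ = 4.53×10⁻⁵ T.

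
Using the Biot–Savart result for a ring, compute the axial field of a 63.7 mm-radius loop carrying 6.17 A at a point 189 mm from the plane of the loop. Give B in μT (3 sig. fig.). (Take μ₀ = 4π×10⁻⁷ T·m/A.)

B ≈ 1.98 μT

On the axis of a circular loop, B = μ₀IR² / [2(R²+z²)^(3/2)].
R² + z² = (0.0637)² + (0.189)² = 0.03978 m², and (R²+z²)^(3/2) = 7.93×10⁻³ m³.
B = (4π×10⁻⁷ × 6.17 × 0.004058) / (2 × 7.93×10⁻³) = 1.98×10⁻⁶ T.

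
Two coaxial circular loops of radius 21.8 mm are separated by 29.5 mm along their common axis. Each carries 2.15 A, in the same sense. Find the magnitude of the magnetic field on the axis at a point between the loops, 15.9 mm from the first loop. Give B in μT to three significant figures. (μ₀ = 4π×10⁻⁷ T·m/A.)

Each loop contributes B = μ₀IR²/[2(R²+z²)^(3/2)] on the axis, with z measured from that loop.
Loop 1 (z = 0.0159 m): B₁ = 3.27×10⁻⁵ T. Loop 2 (z = 0.0136 m): B₂ = 3.78×10⁻⁵ T.
The fields add: B = B₁ + B₂ = 7.05×10⁻⁵ T.

B ≈ 70.5 μT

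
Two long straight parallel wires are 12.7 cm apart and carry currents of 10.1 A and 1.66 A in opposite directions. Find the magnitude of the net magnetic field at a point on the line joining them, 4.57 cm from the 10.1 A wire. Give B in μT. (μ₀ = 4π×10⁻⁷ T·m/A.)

B ≈ 48.3 μT

Each long wire gives B = μ₀I/(2πd). Distances are d₁ = 0.0457 m and d₂ = 0.0813 m.
B₁ = 4.42×10⁻⁵ T, B₂ = 4.08×10⁻⁶ T.
Between antiparallel currents both contributions point the same way, so they add. B = B₁ + B₂ = 4.42×10⁻⁵ + 4.08×10⁻⁶ = 4.83×10⁻⁵ T.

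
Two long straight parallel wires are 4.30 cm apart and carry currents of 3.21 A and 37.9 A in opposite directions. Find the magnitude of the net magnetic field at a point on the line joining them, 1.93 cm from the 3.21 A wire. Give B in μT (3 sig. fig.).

B ≈ 353 μT

Each long wire gives B = μ₀I/(2πd). Distances are d₁ = 0.0193 m and d₂ = 0.0237 m.
B₁ = 3.33×10⁻⁵ T, B₂ = 3.20×10⁻⁴ T.
Between antiparallel currents both contributions point the same way, so they add. B = B₁ + B₂ = 3.33×10⁻⁵ + 3.20×10⁻⁴ = 3.53×10⁻⁴ T.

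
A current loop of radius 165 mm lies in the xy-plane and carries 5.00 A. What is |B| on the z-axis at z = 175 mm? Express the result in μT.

On the axis of a circular loop, B = μ₀IR² / [2(R²+z²)^(3/2)].
R² + z² = (0.165)² + (0.175)² = 0.05785 m², and (R²+z²)^(3/2) = 1.39×10⁻² m³.
B = (4π×10⁻⁷ × 5.00 × 0.02723) / (2 × 1.39×10⁻²) = 6.15×10⁻⁶ T.

B ≈ 6.15 μT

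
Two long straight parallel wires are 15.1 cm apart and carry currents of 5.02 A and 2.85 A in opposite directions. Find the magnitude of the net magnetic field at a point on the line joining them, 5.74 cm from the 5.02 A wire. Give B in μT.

B ≈ 23.6 μT

Each long wire gives B = μ₀I/(2πd). Distances are d₁ = 0.0574 m and d₂ = 0.0936 m.
B₁ = 1.75×10⁻⁵ T, B₂ = 6.09×10⁻⁶ T.
Between antiparallel currents both contributions point the same way, so they add. B = B₁ + B₂ = 1.75×10⁻⁵ + 6.09×10⁻⁶ = 2.36×10⁻⁵ T.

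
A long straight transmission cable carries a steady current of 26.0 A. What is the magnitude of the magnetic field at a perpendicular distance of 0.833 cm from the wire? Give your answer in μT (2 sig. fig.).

B ≈ 620 μT

For an infinitely long straight wire, B = μ₀I/(2πd).
B = (4π×10⁻⁷ × 26.0) / (2π × 0.00833) = 6.24×10⁻⁴ T.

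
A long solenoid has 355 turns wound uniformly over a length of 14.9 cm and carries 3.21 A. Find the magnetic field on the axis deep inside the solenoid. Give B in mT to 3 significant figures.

B ≈ 9.61 mT

Inside a long solenoid, B = μ₀nI with n = 2383 turns/m.
B = 4π×10⁻⁷ × 2383 × 3.21 = 9.61×10⁻³ T.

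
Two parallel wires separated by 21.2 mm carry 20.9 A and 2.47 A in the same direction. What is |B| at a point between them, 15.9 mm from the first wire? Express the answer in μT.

Each long wire gives B = μ₀I/(2πd). Distances are d₁ = 0.0159 m and d₂ = 0.0053 m.
B₁ = 2.63×10⁻⁴ T, B₂ = 9.32×10⁻⁵ T.
Between parallel currents the two contributions point in opposite directions, so they subtract. B = |B₁ − B₂| = |2.63×10⁻⁴ − 9.32×10⁻⁵| = 1.70×10⁻⁴ T.

B ≈ 170 μT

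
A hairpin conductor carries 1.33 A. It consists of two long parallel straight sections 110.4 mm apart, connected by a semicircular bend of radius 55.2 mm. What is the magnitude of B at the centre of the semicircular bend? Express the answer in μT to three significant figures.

B ≈ 12.4 μT

The semicircular arc contributes B_arc = μ₀I·π/(4πR) = μ₀I/(4R) = 7.57×10⁻⁶ T.
Each semi-infinite lead is at perpendicular distance R = 0.0552 m from the centre, with the perpendicular foot at its near end, so it contributes μ₀I/(4πR); both point the same way, together 4.82×10⁻⁶ T.
Arc and leads all point the same direction: B = 7.57×10⁻⁶ + 4.82×10⁻⁶ = 1.24×10⁻⁵ T.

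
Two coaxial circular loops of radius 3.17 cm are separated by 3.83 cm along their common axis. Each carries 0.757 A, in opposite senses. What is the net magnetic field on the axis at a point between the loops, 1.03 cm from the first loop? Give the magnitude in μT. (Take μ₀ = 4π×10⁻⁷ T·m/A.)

Each loop contributes B = μ₀IR²/[2(R²+z²)^(3/2)] on the axis, with z measured from that loop.
Loop 1 (z = 0.0103 m): B₁ = 1.29×10⁻⁵ T. Loop 2 (z = 0.028 m): B₂ = 6.32×10⁻⁶ T.
The fields oppose: B = |B₁ − B₂| = 6.59×10⁻⁶ T.

B ≈ 6.59 μT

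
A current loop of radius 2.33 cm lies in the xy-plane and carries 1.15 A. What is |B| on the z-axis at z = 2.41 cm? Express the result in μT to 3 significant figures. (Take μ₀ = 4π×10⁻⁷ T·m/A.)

On the axis of a circular loop, B = μ₀IR² / [2(R²+z²)^(3/2)].
R² + z² = (0.0233)² + (0.0241)² = 0.001124 m², and (R²+z²)^(3/2) = 3.77×10⁻⁵ m³.
B = (4π×10⁻⁷ × 1.15 × 0.0005429) / (2 × 3.77×10⁻⁵) = 1.04×10⁻⁵ T.

B ≈ 10.4 μT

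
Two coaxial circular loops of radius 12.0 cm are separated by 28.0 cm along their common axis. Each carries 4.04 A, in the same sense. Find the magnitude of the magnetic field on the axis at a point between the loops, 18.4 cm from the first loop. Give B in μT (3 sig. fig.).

Each loop contributes B = μ₀IR²/[2(R²+z²)^(3/2)] on the axis, with z measured from that loop.
Loop 1 (z = 0.184 m): B₁ = 3.45×10⁻⁶ T. Loop 2 (z = 0.096 m): B₂ = 1.01×10⁻⁵ T.
The fields add: B = B₁ + B₂ = 1.35×10⁻⁵ T.

B ≈ 13.5 μT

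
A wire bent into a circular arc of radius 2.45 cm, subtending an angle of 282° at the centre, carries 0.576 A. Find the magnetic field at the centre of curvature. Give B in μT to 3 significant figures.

B ≈ 11.6 μT

The Biot–Savart field of a circular arc at its centre is B = μ₀Iφ/(4πR), with φ = 4.922 rad.
B = (4π×10⁻⁷ × 0.576 × 4.922) / (4π × 0.0245) = 1.16×10⁻⁵ T.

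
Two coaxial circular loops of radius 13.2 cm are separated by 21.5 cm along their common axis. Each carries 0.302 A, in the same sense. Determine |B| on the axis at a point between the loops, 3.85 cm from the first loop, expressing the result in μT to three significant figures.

B ≈ 1.58 μT

Each loop contributes B = μ₀IR²/[2(R²+z²)^(3/2)] on the axis, with z measured from that loop.
Loop 1 (z = 0.0385 m): B₁ = 1.27×10⁻⁶ T. Loop 2 (z = 0.1765 m): B₂ = 3.09×10⁻⁷ T.
The fields add: B = B₁ + B₂ = 1.58×10⁻⁶ T.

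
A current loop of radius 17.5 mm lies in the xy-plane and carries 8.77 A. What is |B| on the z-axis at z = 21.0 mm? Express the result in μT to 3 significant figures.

On the axis of a circular loop, B = μ₀IR² / [2(R²+z²)^(3/2)].
R² + z² = (0.0175)² + (0.021)² = 0.0007473 m², and (R²+z²)^(3/2) = 2.04×10⁻⁵ m³.
B = (4π×10⁻⁷ × 8.77 × 0.0003063) / (2 × 2.04×10⁻⁵) = 8.26×10⁻⁵ T.

B ≈ 82.6 μT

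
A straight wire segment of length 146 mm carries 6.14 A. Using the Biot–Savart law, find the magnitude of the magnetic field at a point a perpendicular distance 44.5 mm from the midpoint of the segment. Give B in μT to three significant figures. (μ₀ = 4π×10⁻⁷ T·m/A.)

B ≈ 23.6 μT

For a finite straight segment, B = (μ₀I/4πd)(sinθ₁ + sinθ₂), where θ₁, θ₂ are the angles from the perpendicular to each end.
The perpendicular from the point meets the wire at its midpoint, so each end is L/2 = 0.073 m away along the wire.
sinθ₁ = 0.073/√(0.073²+0.0445²) = 0.8539; sinθ₂ = 0.073/√(0.073²+0.0445²) = 0.8539.
B = (4π×10⁻⁷ × 6.14) / (4π × 0.0445) × (0.8539 + 0.8539) = 2.36×10⁻⁵ T.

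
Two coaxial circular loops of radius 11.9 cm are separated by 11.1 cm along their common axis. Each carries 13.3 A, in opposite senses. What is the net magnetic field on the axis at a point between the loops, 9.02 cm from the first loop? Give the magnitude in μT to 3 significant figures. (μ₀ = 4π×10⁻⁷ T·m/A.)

Each loop contributes B = μ₀IR²/[2(R²+z²)^(3/2)] on the axis, with z measured from that loop.
Loop 1 (z = 0.0902 m): B₁ = 3.55×10⁻⁵ T. Loop 2 (z = 0.0208 m): B₂ = 6.71×10⁻⁵ T.
The fields oppose: B = |B₁ − B₂| = 3.16×10⁻⁵ T.

B ≈ 31.6 μT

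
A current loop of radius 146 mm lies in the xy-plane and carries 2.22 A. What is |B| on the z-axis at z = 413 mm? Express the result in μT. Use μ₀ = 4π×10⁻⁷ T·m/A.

B ≈ 0.354 μT

On the axis of a circular loop, B = μ₀IR² / [2(R²+z²)^(3/2)].
R² + z² = (0.146)² + (0.413)² = 0.1919 m², and (R²+z²)^(3/2) = 8.41×10⁻² m³.
B = (4π×10⁻⁷ × 2.22 × 0.02132) / (2 × 8.41×10⁻²) = 3.54×10⁻⁷ T.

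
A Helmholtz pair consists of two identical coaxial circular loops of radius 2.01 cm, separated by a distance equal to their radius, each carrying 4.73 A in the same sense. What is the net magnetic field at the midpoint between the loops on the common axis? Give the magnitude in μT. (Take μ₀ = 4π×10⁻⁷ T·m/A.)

B ≈ 212 μT

Each loop contributes B = μ₀IR²/[2(R²+z²)^(3/2)] on the axis, with z measured from that loop.
Loop 1 (z = 0.01005 m): B₁ = 1.06×10⁻⁴ T. Loop 2 (z = 0.01005 m): B₂ = 1.06×10⁻⁴ T.
The fields add: B = B₁ + B₂ = 2.12×10⁻⁴ T.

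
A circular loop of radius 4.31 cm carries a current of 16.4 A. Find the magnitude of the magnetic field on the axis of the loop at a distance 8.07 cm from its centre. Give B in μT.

On the axis of a circular loop, B = μ₀IR² / [2(R²+z²)^(3/2)].
R² + z² = (0.0431)² + (0.0807)² = 0.00837 m², and (R²+z²)^(3/2) = 7.66×10⁻⁴ m³.
B = (4π×10⁻⁷ × 16.4 × 0.001858) / (2 × 7.66×10⁻⁴) = 2.50×10⁻⁵ T.

B ≈ 25.0 μT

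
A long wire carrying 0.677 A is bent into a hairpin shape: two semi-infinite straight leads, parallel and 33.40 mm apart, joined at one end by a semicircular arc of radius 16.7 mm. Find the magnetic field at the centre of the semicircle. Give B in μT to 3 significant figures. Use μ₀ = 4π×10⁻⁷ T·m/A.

B ≈ 20.8 μT

The semicircular arc contributes B_arc = μ₀I·π/(4πR) = μ₀I/(4R) = 1.27×10⁻⁵ T.
Each semi-infinite lead is at perpendicular distance R = 0.0167 m from the centre, with the perpendicular foot at its near end, so it contributes μ₀I/(4πR); both point the same way, together 8.11×10⁻⁶ T.
Arc and leads all point the same direction: B = 1.27×10⁻⁵ + 8.11×10⁻⁶ = 2.08×10⁻⁵ T.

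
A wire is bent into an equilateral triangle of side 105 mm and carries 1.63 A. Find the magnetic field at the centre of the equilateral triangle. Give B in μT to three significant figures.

Each side is a finite straight segment at perpendicular distance d = a/(2 tan(π/3)) = 0.03031 m from the centre, with end-angles ±π/3.
One side contributes B₁ = (μ₀I/4πd)·2 sin(π/3) = 9.31×10⁻⁶ T.
All 3 sides add in the same direction: B = 3 × 9.31×10⁻⁶ = 2.79×10⁻⁵ T.

B ≈ 27.9 μT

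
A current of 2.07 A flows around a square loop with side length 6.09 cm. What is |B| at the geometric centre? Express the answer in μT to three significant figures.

B ≈ 38.5 μT

Each side is a finite straight segment at perpendicular distance d = a/(2 tan(π/4)) = 0.03045 m from the centre, with end-angles ±π/4.
One side contributes B₁ = (μ₀I/4πd)·2 sin(π/4) = 9.61×10⁻⁶ T.
All 4 sides add in the same direction: B = 4 × 9.61×10⁻⁶ = 3.85×10⁻⁵ T.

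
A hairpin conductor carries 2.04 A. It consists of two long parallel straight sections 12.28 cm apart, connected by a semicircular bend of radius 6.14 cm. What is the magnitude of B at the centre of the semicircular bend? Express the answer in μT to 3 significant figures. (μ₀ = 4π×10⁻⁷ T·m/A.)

The semicircular arc contributes B_arc = μ₀I·π/(4πR) = μ₀I/(4R) = 1.04×10⁻⁵ T.
Each semi-infinite lead is at perpendicular distance R = 0.0614 m from the centre, with the perpendicular foot at its near end, so it contributes μ₀I/(4πR); both point the same way, together 6.64×10⁻⁶ T.
Arc and leads all point the same direction: B = 1.04×10⁻⁵ + 6.64×10⁻⁶ = 1.71×10⁻⁵ T.

B ≈ 17.1 μT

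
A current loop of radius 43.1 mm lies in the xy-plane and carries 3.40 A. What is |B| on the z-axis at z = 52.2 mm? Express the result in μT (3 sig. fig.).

On the axis of a circular loop, B = μ₀IR² / [2(R²+z²)^(3/2)].
R² + z² = (0.0431)² + (0.0522)² = 0.004582 m², and (R²+z²)^(3/2) = 3.10×10⁻⁴ m³.
B = (4π×10⁻⁷ × 3.40 × 0.001858) / (2 × 3.10×10⁻⁴) = 1.28×10⁻⁵ T.

B ≈ 12.8 μT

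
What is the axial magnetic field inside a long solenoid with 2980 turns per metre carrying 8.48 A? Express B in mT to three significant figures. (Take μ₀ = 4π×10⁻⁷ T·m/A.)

B ≈ 31.8 mT

Inside a long solenoid, B = μ₀nI with n = 2980 turns/m.
B = 4π×10⁻⁷ × 2980 × 8.48 = 3.18×10⁻² T.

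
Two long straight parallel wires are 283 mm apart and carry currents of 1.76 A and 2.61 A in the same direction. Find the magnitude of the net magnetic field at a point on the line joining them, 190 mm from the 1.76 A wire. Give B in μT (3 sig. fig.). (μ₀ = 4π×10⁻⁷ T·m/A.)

B ≈ 3.76 μT

Each long wire gives B = μ₀I/(2πd). Distances are d₁ = 0.19 m and d₂ = 0.093 m.
B₁ = 1.85×10⁻⁶ T, B₂ = 5.61×10⁻⁶ T.
Between parallel currents the two contributions point in opposite directions, so they subtract. B = |B₁ − B₂| = |1.85×10⁻⁶ − 5.61×10⁻⁶| = 3.76×10⁻⁶ T.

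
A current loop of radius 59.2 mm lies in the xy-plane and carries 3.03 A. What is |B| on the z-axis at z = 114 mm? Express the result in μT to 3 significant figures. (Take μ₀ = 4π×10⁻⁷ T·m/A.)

On the axis of a circular loop, B = μ₀IR² / [2(R²+z²)^(3/2)].
R² + z² = (0.0592)² + (0.114)² = 0.0165 m², and (R²+z²)^(3/2) = 2.12×10⁻³ m³.
B = (4π×10⁻⁷ × 3.03 × 0.003505) / (2 × 2.12×10⁻³) = 3.15×10⁻⁶ T.

B ≈ 3.15 μT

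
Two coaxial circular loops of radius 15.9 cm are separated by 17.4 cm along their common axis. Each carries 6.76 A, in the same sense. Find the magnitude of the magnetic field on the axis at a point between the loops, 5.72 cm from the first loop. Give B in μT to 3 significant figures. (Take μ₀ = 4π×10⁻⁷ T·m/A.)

B ≈ 36.2 μT

Each loop contributes B = μ₀IR²/[2(R²+z²)^(3/2)] on the axis, with z measured from that loop.
Loop 1 (z = 0.0572 m): B₁ = 2.23×10⁻⁵ T. Loop 2 (z = 0.1168 m): B₂ = 1.40×10⁻⁵ T.
The fields add: B = B₁ + B₂ = 3.62×10⁻⁵ T.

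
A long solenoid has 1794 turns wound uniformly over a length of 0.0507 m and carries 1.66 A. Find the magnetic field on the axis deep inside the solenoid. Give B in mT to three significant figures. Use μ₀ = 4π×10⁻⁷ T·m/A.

Inside a long solenoid, B = μ₀nI with n = 3.538×10⁴ turns/m.
B = 4π×10⁻⁷ × 3.538×10⁴ × 1.66 = 7.38×10⁻² T.

B ≈ 73.8 mT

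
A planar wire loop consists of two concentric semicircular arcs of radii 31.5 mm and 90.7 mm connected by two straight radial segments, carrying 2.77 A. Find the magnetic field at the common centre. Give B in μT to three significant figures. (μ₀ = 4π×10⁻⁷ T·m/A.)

B ≈ 18.0 μT

The radial connectors point toward the centre, so dl × r̂ = 0 and they contribute nothing.
Each semicircle gives μ₀I/(4R): inner arc 2.76×10⁻⁵ T, outer arc 9.59×10⁻⁶ T.
The two arcs carry current in opposite angular senses, so their fields oppose: B = |2.76×10⁻⁵ − 9.59×10⁻⁶| = 1.80×10⁻⁵ T.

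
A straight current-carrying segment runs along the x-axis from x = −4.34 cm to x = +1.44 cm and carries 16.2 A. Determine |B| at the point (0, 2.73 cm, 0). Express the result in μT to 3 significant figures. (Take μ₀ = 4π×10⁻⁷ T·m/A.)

For a finite straight segment, B = (μ₀I/4πd)(sinθ₁ + sinθ₂), where θ₁, θ₂ are the angles from the perpendicular to each end.
The perpendicular distance is d = 0.0273 m; the end-offsets along the wire are a = 0.0434 m and b = 0.0144 m.
sinθ₁ = 0.0434/√(0.0434²+0.0273²) = 0.8465; sinθ₂ = 0.0144/√(0.0144²+0.0273²) = 0.4665.
B = (4π×10⁻⁷ × 16.2) / (4π × 0.0273) × (0.8465 + 0.4665) = 7.79×10⁻⁵ T.

B ≈ 77.9 μT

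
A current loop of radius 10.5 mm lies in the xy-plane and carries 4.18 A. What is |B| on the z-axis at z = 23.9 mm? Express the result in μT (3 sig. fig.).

On the axis of a circular loop, B = μ₀IR² / [2(R²+z²)^(3/2)].
R² + z² = (0.0105)² + (0.0239)² = 0.0006815 m², and (R²+z²)^(3/2) = 1.78×10⁻⁵ m³.
B = (4π×10⁻⁷ × 4.18 × 0.0001103) / (2 × 1.78×10⁻⁵) = 1.63×10⁻⁵ T.

B ≈ 16.3 μT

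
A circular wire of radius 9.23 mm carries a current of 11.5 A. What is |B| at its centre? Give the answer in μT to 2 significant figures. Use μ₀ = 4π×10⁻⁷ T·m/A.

At the centre of a circular loop the Biot–Savart law gives B = μ₀I/(2R).
B = (4π×10⁻⁷ × 11.5) / (2 × 0.00923) = 7.83×10⁻⁴ T.

B ≈ 780 μT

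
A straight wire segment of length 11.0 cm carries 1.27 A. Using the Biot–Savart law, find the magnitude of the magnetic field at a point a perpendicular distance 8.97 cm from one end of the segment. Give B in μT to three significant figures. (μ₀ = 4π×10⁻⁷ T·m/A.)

For a finite straight segment, B = (μ₀I/4πd)(sinθ₁ + sinθ₂), where θ₁, θ₂ are the angles from the perpendicular to each end.
The perpendicular foot is at one end, so the two end-offsets along the wire are 0 and L = 0.11 m.
sinθ₁ = 0/√(0²+0.0897²) = 0.0000; sinθ₂ = 0.11/√(0.11²+0.0897²) = 0.7750.
B = (4π×10⁻⁷ × 1.27) / (4π × 0.0897) × (0.0000 + 0.7750) = 1.10×10⁻⁶ T.

B ≈ 1.10 μT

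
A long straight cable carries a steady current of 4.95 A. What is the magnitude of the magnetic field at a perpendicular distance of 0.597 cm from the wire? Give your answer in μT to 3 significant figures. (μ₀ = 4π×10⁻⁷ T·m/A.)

B ≈ 166 μT

For an infinitely long straight wire, B = μ₀I/(2πd).
B = (4π×10⁻⁷ × 4.95) / (2π × 0.00597) = 1.66×10⁻⁴ T.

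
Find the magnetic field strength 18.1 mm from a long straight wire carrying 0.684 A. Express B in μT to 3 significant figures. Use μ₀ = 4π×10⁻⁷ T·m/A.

B ≈ 7.56 μT

For an infinitely long straight wire, B = μ₀I/(2πd).
B = (4π×10⁻⁷ × 0.684) / (2π × 0.0181) = 7.56×10⁻⁶ T.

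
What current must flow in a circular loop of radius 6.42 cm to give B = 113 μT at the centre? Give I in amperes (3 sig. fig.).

I ≈ 11.5 A

At the centre of a circular loop B = μ₀I/(2R), so I = 2RB/μ₀.
With R = 0.0642 m, I = 2 × 0.0642 × 1.13×10⁻⁴ / (4π×10⁻⁷) = 11.5 A.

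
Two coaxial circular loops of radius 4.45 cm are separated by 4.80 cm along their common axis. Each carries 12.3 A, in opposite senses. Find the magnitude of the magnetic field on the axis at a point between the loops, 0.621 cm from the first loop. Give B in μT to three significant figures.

B ≈ 101 μT

Each loop contributes B = μ₀IR²/[2(R²+z²)^(3/2)] on the axis, with z measured from that loop.
Loop 1 (z = 0.00621 m): B₁ = 1.69×10⁻⁴ T. Loop 2 (z = 0.04179 m): B₂ = 6.73×10⁻⁵ T.
The fields oppose: B = |B₁ − B₂| = 1.01×10⁻⁴ T.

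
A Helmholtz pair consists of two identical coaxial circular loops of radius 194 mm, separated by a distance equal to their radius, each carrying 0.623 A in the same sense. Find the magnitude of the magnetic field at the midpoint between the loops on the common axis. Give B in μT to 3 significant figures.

B ≈ 2.89 μT

Each loop contributes B = μ₀IR²/[2(R²+z²)^(3/2)] on the axis, with z measured from that loop.
Loop 1 (z = 0.097 m): B₁ = 1.44×10⁻⁶ T. Loop 2 (z = 0.097 m): B₂ = 1.44×10⁻⁶ T.
The fields add: B = B₁ + B₂ = 2.89×10⁻⁶ T.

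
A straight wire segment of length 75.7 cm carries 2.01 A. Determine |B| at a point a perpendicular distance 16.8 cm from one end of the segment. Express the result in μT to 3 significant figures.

For a finite straight segment, B = (μ₀I/4πd)(sinθ₁ + sinθ₂), where θ₁, θ₂ are the angles from the perpendicular to each end.
The perpendicular foot is at one end, so the two end-offsets along the wire are 0 and L = 0.757 m.
sinθ₁ = 0/√(0²+0.168²) = 0.0000; sinθ₂ = 0.757/√(0.757²+0.168²) = 0.9762.
B = (4π×10⁻⁷ × 2.01) / (4π × 0.168) × (0.0000 + 0.9762) = 1.17×10⁻⁶ T.

B ≈ 1.17 μT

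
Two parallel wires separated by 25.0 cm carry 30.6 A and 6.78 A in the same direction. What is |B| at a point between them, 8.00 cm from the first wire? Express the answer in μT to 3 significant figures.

Each long wire gives B = μ₀I/(2πd). Distances are d₁ = 0.08 m and d₂ = 0.17 m.
B₁ = 7.65×10⁻⁵ T, B₂ = 7.98×10⁻⁶ T.
Between parallel currents the two contributions point in opposite directions, so they subtract. B = |B₁ − B₂| = |7.65×10⁻⁵ − 7.98×10⁻⁶| = 6.85×10⁻⁵ T.

B ≈ 68.5 μT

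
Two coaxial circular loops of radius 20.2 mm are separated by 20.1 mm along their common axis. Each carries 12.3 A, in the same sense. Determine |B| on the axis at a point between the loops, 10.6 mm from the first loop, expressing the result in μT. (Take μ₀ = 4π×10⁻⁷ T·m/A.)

Each loop contributes B = μ₀IR²/[2(R²+z²)^(3/2)] on the axis, with z measured from that loop.
Loop 1 (z = 0.0106 m): B₁ = 2.66×10⁻⁴ T. Loop 2 (z = 0.0095 m): B₂ = 2.84×10⁻⁴ T.
The fields add: B = B₁ + B₂ = 5.49×10⁻⁴ T.

B ≈ 549 μT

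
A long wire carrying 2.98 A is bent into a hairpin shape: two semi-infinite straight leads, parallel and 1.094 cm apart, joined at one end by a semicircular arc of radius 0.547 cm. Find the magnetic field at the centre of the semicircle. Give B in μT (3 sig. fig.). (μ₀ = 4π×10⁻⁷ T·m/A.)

B ≈ 280 μT

The semicircular arc contributes B_arc = μ₀I·π/(4πR) = μ₀I/(4R) = 1.71×10⁻⁴ T.
Each semi-infinite lead is at perpendicular distance R = 0.00547 m from the centre, with the perpendicular foot at its near end, so it contributes μ₀I/(4πR); both point the same way, together 1.09×10⁻⁴ T.
Arc and leads all point the same direction: B = 1.71×10⁻⁴ + 1.09×10⁻⁴ = 2.80×10⁻⁴ T.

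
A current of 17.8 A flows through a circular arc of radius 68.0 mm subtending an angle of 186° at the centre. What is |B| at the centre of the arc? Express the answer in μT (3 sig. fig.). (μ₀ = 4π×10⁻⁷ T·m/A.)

B ≈ 85.0 μT

The Biot–Savart field of a circular arc at its centre is B = μ₀Iφ/(4πR), with φ = 3.246 rad.
B = (4π×10⁻⁷ × 17.8 × 3.246) / (4π × 0.068) = 8.50×10⁻⁵ T.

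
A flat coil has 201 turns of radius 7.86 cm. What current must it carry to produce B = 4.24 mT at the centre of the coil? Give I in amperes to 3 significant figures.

For an N-turn coil, B = Nμ₀I/(2R) with R = 0.0786 m, so I = 2RB/(Nμ₀) = 2 × 0.0786 × 4.24×10⁻³ / (201 × 4π×10⁻⁷) = 2.64 A.

I ≈ 2.64 A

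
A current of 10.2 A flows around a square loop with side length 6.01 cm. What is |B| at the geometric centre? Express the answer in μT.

B ≈ 192 μT

Each side is a finite straight segment at perpendicular distance d = a/(2 tan(π/4)) = 0.03005 m from the centre, with end-angles ±π/4.
One side contributes B₁ = (μ₀I/4πd)·2 sin(π/4) = 4.80×10⁻⁵ T.
All 4 sides add in the same direction: B = 4 × 4.80×10⁻⁵ = 1.92×10⁻⁴ T.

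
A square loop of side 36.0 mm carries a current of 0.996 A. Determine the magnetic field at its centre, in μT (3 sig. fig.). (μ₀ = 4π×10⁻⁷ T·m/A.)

Each side is a finite straight segment at perpendicular distance d = a/(2 tan(π/4)) = 0.018 m from the centre, with end-angles ±π/4.
One side contributes B₁ = (μ₀I/4πd)·2 sin(π/4) = 7.83×10⁻⁶ T.
All 4 sides add in the same direction: B = 4 × 7.83×10⁻⁶ = 3.13×10⁻⁵ T.

B ≈ 31.3 μT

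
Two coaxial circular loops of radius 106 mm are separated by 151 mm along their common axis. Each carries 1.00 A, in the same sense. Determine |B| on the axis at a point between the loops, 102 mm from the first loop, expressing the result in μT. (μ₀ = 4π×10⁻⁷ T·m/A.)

Each loop contributes B = μ₀IR²/[2(R²+z²)^(3/2)] on the axis, with z measured from that loop.
Loop 1 (z = 0.102 m): B₁ = 2.22×10⁻⁶ T. Loop 2 (z = 0.049 m): B₂ = 4.43×10⁻⁶ T.
The fields add: B = B₁ + B₂ = 6.65×10⁻⁶ T.

B ≈ 6.65 μT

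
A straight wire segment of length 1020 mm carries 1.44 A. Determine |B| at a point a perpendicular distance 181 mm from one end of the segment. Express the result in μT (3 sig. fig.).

B ≈ 0.783 μT

For a finite straight segment, B = (μ₀I/4πd)(sinθ₁ + sinθ₂), where θ₁, θ₂ are the angles from the perpendicular to each end.
The perpendicular foot is at one end, so the two end-offsets along the wire are 0 and L = 1.02 m.
sinθ₁ = 0/√(0²+0.181²) = 0.0000; sinθ₂ = 1.02/√(1.02²+0.181²) = 0.9846.
B = (4π×10⁻⁷ × 1.44) / (4π × 0.181) × (0.0000 + 0.9846) = 7.83×10⁻⁷ T.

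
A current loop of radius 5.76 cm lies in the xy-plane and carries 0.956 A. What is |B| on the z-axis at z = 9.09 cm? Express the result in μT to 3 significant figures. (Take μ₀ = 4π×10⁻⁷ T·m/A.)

B ≈ 1.60 μT

On the axis of a circular loop, B = μ₀IR² / [2(R²+z²)^(3/2)].
R² + z² = (0.0576)² + (0.0909)² = 0.01158 m², and (R²+z²)^(3/2) = 1.25×10⁻³ m³.
B = (4π×10⁻⁷ × 0.956 × 0.003318) / (2 × 1.25×10⁻³) = 1.60×10⁻⁶ T.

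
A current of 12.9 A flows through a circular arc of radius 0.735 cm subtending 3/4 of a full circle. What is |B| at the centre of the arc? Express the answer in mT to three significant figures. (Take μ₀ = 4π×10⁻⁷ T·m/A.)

B ≈ 0.827 mT

The Biot–Savart field of a circular arc at its centre is B = μ₀Iφ/(4πR), with φ = 4.712 rad.
B = (4π×10⁻⁷ × 12.9 × 4.712) / (4π × 0.00735) = 8.27×10⁻⁴ T.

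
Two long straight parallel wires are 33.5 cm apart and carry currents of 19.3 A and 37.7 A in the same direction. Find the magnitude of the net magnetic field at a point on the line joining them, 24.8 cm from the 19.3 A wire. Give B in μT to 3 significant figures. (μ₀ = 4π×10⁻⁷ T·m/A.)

B ≈ 71.1 μT

Each long wire gives B = μ₀I/(2πd). Distances are d₁ = 0.248 m and d₂ = 0.087 m.
B₁ = 1.56×10⁻⁵ T, B₂ = 8.67×10⁻⁵ T.
Between parallel currents the two contributions point in opposite directions, so they subtract. B = |B₁ − B₂| = |1.56×10⁻⁵ − 8.67×10⁻⁵| = 7.11×10⁻⁵ T.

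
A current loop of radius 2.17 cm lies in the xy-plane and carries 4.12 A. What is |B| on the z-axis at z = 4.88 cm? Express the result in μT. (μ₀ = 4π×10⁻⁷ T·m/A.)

B ≈ 8.00 μT

On the axis of a circular loop, B = μ₀IR² / [2(R²+z²)^(3/2)].
R² + z² = (0.0217)² + (0.0488)² = 0.002852 m², and (R²+z²)^(3/2) = 1.52×10⁻⁴ m³.
B = (4π×10⁻⁷ × 4.12 × 0.0004709) / (2 × 1.52×10⁻⁴) = 8.00×10⁻⁶ T.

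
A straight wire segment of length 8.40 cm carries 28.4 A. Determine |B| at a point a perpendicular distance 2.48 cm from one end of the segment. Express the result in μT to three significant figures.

B ≈ 110 μT

For a finite straight segment, B = (μ₀I/4πd)(sinθ₁ + sinθ₂), where θ₁, θ₂ are the angles from the perpendicular to each end.
The perpendicular foot is at one end, so the two end-offsets along the wire are 0 and L = 0.084 m.
sinθ₁ = 0/√(0²+0.0248²) = 0.0000; sinθ₂ = 0.084/√(0.084²+0.0248²) = 0.9591.
B = (4π×10⁻⁷ × 28.4) / (4π × 0.0248) × (0.0000 + 0.9591) = 1.10×10⁻⁴ T.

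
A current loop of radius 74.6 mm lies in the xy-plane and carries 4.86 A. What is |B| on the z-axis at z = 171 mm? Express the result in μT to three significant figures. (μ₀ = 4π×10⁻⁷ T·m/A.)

On the axis of a circular loop, B = μ₀IR² / [2(R²+z²)^(3/2)].
R² + z² = (0.0746)² + (0.171)² = 0.03481 m², and (R²+z²)^(3/2) = 6.49×10⁻³ m³.
B = (4π×10⁻⁷ × 4.86 × 0.005565) / (2 × 6.49×10⁻³) = 2.62×10⁻⁶ T.

B ≈ 2.62 μT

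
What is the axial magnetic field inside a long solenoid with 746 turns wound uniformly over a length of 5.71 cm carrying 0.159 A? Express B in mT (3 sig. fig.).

Inside a long solenoid, B = μ₀nI with n = 1.306×10⁴ turns/m.
B = 4π×10⁻⁷ × 1.306×10⁴ × 0.159 = 2.61×10⁻³ T.

B ≈ 2.61 mT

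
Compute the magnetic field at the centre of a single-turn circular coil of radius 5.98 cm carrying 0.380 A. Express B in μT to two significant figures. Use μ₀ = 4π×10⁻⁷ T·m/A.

At the centre of a circular loop the Biot–Savart law gives B = μ₀I/(2R).
B = (4π×10⁻⁷ × 0.380) / (2 × 0.0598) = 3.99×10⁻⁶ T.

B ≈ 4.0 μT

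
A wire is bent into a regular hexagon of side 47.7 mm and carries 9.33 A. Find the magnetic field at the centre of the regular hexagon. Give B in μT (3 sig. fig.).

B ≈ 136 μT

Each side is a finite straight segment at perpendicular distance d = a/(2 tan(π/6)) = 0.04131 m from the centre, with end-angles ±π/6.
One side contributes B₁ = (μ₀I/4πd)·2 sin(π/6) = 2.26×10⁻⁵ T.
All 6 sides add in the same direction: B = 6 × 2.26×10⁻⁵ = 1.36×10⁻⁴ T.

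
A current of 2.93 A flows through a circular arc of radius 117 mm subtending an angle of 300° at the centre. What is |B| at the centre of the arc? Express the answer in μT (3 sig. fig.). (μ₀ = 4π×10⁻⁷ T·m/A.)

The Biot–Savart field of a circular arc at its centre is B = μ₀Iφ/(4πR), with φ = 5.236 rad.
B = (4π×10⁻⁷ × 2.93 × 5.236) / (4π × 0.117) = 1.31×10⁻⁵ T.

B ≈ 13.1 μT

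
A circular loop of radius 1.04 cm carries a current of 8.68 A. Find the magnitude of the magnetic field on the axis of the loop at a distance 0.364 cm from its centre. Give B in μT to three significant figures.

On the axis of a circular loop, B = μ₀IR² / [2(R²+z²)^(3/2)].
R² + z² = (0.0104)² + (0.00364)² = 0.0001214 m², and (R²+z²)^(3/2) = 1.34×10⁻⁶ m³.
B = (4π×10⁻⁷ × 8.68 × 0.0001082) / (2 × 1.34×10⁻⁶) = 4.41×10⁻⁴ T.

B ≈ 441 μT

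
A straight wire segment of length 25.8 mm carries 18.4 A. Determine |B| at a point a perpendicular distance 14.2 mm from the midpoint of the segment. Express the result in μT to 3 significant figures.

B ≈ 174 μT

For a finite straight segment, B = (μ₀I/4πd)(sinθ₁ + sinθ₂), where θ₁, θ₂ are the angles from the perpendicular to each end.
The perpendicular from the point meets the wire at its midpoint, so each end is L/2 = 0.0129 m away along the wire.
sinθ₁ = 0.0129/√(0.0129²+0.0142²) = 0.6724; sinθ₂ = 0.0129/√(0.0129²+0.0142²) = 0.6724.
B = (4π×10⁻⁷ × 18.4) / (4π × 0.0142) × (0.6724 + 0.6724) = 1.74×10⁻⁴ T.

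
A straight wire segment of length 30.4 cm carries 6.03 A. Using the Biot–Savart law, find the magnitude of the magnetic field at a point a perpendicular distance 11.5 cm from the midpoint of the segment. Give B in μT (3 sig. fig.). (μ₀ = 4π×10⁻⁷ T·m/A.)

B ≈ 8.36 μT

For a finite straight segment, B = (μ₀I/4πd)(sinθ₁ + sinθ₂), where θ₁, θ₂ are the angles from the perpendicular to each end.
The perpendicular from the point meets the wire at its midpoint, so each end is L/2 = 0.152 m away along the wire.
sinθ₁ = 0.152/√(0.152²+0.115²) = 0.7975; sinθ₂ = 0.152/√(0.152²+0.115²) = 0.7975.
B = (4π×10⁻⁷ × 6.03) / (4π × 0.115) × (0.7975 + 0.7975) = 8.36×10⁻⁶ T.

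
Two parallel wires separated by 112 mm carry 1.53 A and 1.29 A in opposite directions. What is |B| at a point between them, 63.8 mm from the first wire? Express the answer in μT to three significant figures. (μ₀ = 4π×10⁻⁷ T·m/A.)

Each long wire gives B = μ₀I/(2πd). Distances are d₁ = 0.0638 m and d₂ = 0.0482 m.
B₁ = 4.80×10⁻⁶ T, B₂ = 5.35×10⁻⁶ T.
Between antiparallel currents both contributions point the same way, so they add. B = B₁ + B₂ = 4.80×10⁻⁶ + 5.35×10⁻⁶ = 1.01×10⁻⁵ T.

B ≈ 10.1 μT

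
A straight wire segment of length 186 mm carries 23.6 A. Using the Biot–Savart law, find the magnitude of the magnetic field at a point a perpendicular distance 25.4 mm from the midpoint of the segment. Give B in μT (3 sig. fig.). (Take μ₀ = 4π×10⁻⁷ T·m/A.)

For a finite straight segment, B = (μ₀I/4πd)(sinθ₁ + sinθ₂), where θ₁, θ₂ are the angles from the perpendicular to each end.
The perpendicular from the point meets the wire at its midpoint, so each end is L/2 = 0.093 m away along the wire.
sinθ₁ = 0.093/√(0.093²+0.0254²) = 0.9647; sinθ₂ = 0.093/√(0.093²+0.0254²) = 0.9647.
B = (4π×10⁻⁷ × 23.6) / (4π × 0.0254) × (0.9647 + 0.9647) = 1.79×10⁻⁴ T.

B ≈ 179 μT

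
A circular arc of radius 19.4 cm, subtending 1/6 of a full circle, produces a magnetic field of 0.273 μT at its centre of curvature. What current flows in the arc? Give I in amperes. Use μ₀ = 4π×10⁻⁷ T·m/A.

I ≈ 0.506 A

For a circular arc, B = μ₀Iφ/(4πR) with φ in radians; here φ = 1.047 rad.
So I = 4πRB/(μ₀φ) = 4π × 0.194 × 2.73×10⁻⁷ / (4π×10⁻⁷ × 1.047) = 0.506 A.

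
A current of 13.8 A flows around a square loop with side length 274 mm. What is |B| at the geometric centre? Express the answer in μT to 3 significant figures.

B ≈ 57.0 μT

Each side is a finite straight segment at perpendicular distance d = a/(2 tan(π/4)) = 0.137 m from the centre, with end-angles ±π/4.
One side contributes B₁ = (μ₀I/4πd)·2 sin(π/4) = 1.42×10⁻⁵ T.
All 4 sides add in the same direction: B = 4 × 1.42×10⁻⁵ = 5.70×10⁻⁵ T.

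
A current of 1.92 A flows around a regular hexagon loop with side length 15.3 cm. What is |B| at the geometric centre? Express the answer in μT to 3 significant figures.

B ≈ 8.69 μT

Each side is a finite straight segment at perpendicular distance d = a/(2 tan(π/6)) = 0.1325 m from the centre, with end-angles ±π/6.
One side contributes B₁ = (μ₀I/4πd)·2 sin(π/6) = 1.45×10⁻⁶ T.
All 6 sides add in the same direction: B = 6 × 1.45×10⁻⁶ = 8.69×10⁻⁶ T.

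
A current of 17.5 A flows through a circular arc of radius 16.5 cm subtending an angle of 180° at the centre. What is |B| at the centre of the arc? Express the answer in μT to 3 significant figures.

B ≈ 33.3 μT

The Biot–Savart field of a circular arc at its centre is B = μ₀Iφ/(4πR), with φ = 3.142 rad.
B = (4π×10⁻⁷ × 17.5 × 3.142) / (4π × 0.165) = 3.33×10⁻⁵ T.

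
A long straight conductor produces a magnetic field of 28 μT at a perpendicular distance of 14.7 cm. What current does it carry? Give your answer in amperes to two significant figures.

I ≈ 21 A

For a long straight wire B = μ₀I/(2πd), so I = 2πdB/μ₀.
I = 2π × 0.147 × 2.80×10⁻⁵ / (4π×10⁻⁷) = 20.6 A.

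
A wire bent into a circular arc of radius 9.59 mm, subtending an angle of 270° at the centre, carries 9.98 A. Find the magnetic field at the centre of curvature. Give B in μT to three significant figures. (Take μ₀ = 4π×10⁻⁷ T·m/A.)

The Biot–Savart field of a circular arc at its centre is B = μ₀Iφ/(4πR), with φ = 4.712 rad.
B = (4π×10⁻⁷ × 9.98 × 4.712) / (4π × 0.00959) = 4.90×10⁻⁴ T.

B ≈ 490 μT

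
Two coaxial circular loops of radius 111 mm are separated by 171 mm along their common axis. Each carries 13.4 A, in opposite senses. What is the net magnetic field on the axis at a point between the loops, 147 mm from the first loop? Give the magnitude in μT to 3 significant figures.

B ≈ 54.2 μT

Each loop contributes B = μ₀IR²/[2(R²+z²)^(3/2)] on the axis, with z measured from that loop.
Loop 1 (z = 0.147 m): B₁ = 1.66×10⁻⁵ T. Loop 2 (z = 0.024 m): B₂ = 7.08×10⁻⁵ T.
The fields oppose: B = |B₁ − B₂| = 5.42×10⁻⁵ T.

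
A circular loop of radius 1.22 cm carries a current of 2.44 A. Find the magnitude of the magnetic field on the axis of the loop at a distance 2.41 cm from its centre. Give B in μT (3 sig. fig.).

B ≈ 11.6 μT

On the axis of a circular loop, B = μ₀IR² / [2(R²+z²)^(3/2)].
R² + z² = (0.0122)² + (0.0241)² = 0.0007297 m², and (R²+z²)^(3/2) = 1.97×10⁻⁵ m³.
B = (4π×10⁻⁷ × 2.44 × 0.0001488) / (2 × 1.97×10⁻⁵) = 1.16×10⁻⁵ T.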